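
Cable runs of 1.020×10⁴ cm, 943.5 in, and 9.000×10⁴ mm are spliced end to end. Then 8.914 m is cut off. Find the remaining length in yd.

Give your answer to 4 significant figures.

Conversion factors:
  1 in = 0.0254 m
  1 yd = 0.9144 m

226.4 yd

1.020×10⁴ cm × 0.01 = 102 m
943.5 in × 0.0254 = 23.9649 m
9.000×10⁴ mm × 0.001 = 90 m
8.914 m (already m)
Sum: 102 + 23.9649 + 90 − 8.914 = 207.051 m
In yd: 207.051 / 0.9144 = 226.434 yd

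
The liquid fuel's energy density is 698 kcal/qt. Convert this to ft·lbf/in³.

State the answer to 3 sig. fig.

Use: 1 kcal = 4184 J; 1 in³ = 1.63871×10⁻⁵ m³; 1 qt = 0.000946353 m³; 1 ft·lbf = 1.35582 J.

3.73×10⁴ ft·lbf/in³

698 kcal/qt × 4184 J/kcal ÷ 0.000946353 m³/qt = 3.08599×10⁹ J/m³
3.08599×10⁹ J/m³ ÷ 1.35582 J/ft·lbf × 1.63871×10⁻⁵ m³/in³ = 37298.8 ft·lbf/in³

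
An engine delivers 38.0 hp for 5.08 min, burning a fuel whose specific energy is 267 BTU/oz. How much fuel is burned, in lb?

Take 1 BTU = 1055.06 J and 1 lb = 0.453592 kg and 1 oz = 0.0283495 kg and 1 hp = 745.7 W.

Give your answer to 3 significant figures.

38.0 hp → 28336.6 W
5.08 min → 304.8 s
E = P × t = 28336.6 × 304.8 = 8.637×10⁶ J
267 BTU/oz → 9.93672×10⁶ J/kg
m = E / e_s = 8.637×10⁶ / 9.93672×10⁶ = 0.8692 kg
In lb: 0.8692 / 0.453592 = 1.91626 lb

1.92 lb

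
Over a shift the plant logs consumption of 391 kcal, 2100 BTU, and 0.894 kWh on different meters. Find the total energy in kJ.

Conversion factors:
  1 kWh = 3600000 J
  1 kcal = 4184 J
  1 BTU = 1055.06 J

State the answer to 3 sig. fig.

391 kcal × 4184 = 1.63594×10⁶ J
2100 BTU × 1055.06 = 2.21563×10⁶ J
0.894 kWh × 3600000 = 3.2184×10⁶ J
Combined: 1.63594×10⁶ + 2.21563×10⁶ + 3.2184×10⁶ = 7.06997×10⁶ J
In kJ: 7.06997×10⁶ / 1000 = 7069.97 kJ

7070 kJ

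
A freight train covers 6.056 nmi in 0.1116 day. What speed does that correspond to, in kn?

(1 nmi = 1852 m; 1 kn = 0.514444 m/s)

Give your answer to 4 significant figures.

2.261 kn

6.056 nmi × 1852 = 11215.7 m
0.1116 day × 86400 = 9642.24 s
v = d / t = 11215.7 m / 9642.24 s = 1.16318 m/s
1.16318 m/s ÷ (0.514444 m/s/kn) = 2.26104 kn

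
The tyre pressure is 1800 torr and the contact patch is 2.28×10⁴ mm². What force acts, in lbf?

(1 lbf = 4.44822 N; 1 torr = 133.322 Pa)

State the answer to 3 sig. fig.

1230 lbf

1800 torr × 133.322 = 239980 Pa
2.28×10⁴ mm² × 10⁻⁶ = 0.0228 m²
F = P × A = 239980 Pa × 0.0228 m² = 5471.54 N
5471.54 N ÷ (4.44822 N/lbf) = 1230.05 lbf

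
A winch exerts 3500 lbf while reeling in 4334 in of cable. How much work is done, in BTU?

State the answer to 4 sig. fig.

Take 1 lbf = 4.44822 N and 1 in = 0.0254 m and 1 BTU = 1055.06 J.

3500 lbf × 4.44822 = 15568.8 N
4334 in × 0.0254 = 110.084 m
W = F × d = 15568.8 N × 110.084 m = 1.71388×10⁶ J
1.71388×10⁶ J ÷ (1055.06 J/BTU) = 1624.44 BTU

1624 BTU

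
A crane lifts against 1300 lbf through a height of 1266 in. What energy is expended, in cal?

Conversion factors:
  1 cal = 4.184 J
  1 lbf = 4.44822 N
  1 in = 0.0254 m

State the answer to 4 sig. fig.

1300 lbf × 4.44822 → 5782.69 N
1266 in × 0.0254 → 32.1564 m
W = F × d = 5782.69 N × 32.1564 m = 185950 J
185950 J ÷ (4.184 J/cal) = 44443.1 cal

4.444×10⁴ cal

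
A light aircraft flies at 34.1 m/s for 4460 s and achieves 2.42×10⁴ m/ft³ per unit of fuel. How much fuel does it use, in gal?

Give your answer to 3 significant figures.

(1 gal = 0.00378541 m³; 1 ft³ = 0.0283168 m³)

47.0 gal

d = v × t = 34.1 × 4460 = 152086 m
2.42×10⁴ m/ft³ → 854616 m/m³
V = d / (distance per unit fuel) = 152086 / 854616 = 0.177958 m³
In gal: 0.177958 / 0.00378541 = 47.0116 gal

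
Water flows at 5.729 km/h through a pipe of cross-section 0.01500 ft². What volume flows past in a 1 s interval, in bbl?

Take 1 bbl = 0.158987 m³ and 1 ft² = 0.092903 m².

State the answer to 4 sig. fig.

5.729 km/h × (1/3.6) = 1.59139 m/s
0.01500 ft² × 0.092903 = 0.00139354 m²
V = v × A × t = 1.59139 m/s × 0.00139354 m² × 1 s = 0.00221767 m³
0.00221767 m³ ÷ (0.158987 m³/bbl) = 0.0139488 bbl

0.01395 bbl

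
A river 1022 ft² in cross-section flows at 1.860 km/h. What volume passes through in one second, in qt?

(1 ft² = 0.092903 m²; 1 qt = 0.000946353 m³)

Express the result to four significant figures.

5.184×10⁴ qt

1.860 km/h × (1/3.6) → 0.516667 m/s
1022 ft² × 0.092903 → 94.9469 m²
V = v × A × t = 0.516667 m/s × 94.9469 m² × 1 s = 49.0559 m³
49.0559 m³ ÷ (0.000946353 m³/qt) = 51836.8 qt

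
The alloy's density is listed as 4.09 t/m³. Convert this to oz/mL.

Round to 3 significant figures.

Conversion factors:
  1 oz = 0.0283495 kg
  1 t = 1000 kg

0.144 oz/mL

4.09 t/m³ × 1000 kg/t = 4090 kg/m³
4090 kg/m³ ÷ 0.0283495 kg/oz × 10⁻⁶ m³/mL = 0.144271 oz/mL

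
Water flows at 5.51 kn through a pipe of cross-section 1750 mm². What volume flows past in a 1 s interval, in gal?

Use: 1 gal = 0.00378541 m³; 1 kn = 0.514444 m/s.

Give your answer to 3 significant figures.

5.51 kn × 0.514444 = 2.83459 m/s
1750 mm² × 10⁻⁶ = 0.00175 m²
V = v × A × t = 2.83459 m/s × 0.00175 m² × 1 s = 0.00496053 m³
0.00496053 m³ ÷ (0.00378541 m³/gal) = 1.31043 gal

1.31 gal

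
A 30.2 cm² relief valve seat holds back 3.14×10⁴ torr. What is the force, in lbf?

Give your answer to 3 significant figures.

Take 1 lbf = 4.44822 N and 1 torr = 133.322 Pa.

3.14×10⁴ torr × 133.322 → 4.18631×10⁶ Pa
30.2 cm² × 0.0001 → 0.00302 m²
F = P × A = 4.18631×10⁶ Pa × 0.00302 m² = 12642.7 N
12642.7 N ÷ (4.44822 N/lbf) = 2842.19 lbf

2840 lbf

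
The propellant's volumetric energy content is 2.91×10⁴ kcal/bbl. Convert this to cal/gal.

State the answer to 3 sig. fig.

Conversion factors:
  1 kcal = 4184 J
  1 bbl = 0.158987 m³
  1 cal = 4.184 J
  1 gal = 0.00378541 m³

6.93×10⁵ cal/gal

2.91×10⁴ kcal/bbl × 4184 J/kcal ÷ 0.158987 m³/bbl = 7.65814×10⁸ J/m³
7.65814×10⁸ J/m³ ÷ 4.184 J/cal × 0.00378541 m³/gal = 692859 cal/gal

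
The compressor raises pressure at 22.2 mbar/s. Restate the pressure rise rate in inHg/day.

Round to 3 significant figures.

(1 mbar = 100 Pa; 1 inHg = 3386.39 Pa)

22.2 mbar/s × 100 Pa/mbar = 2220 Pa/s
2220 Pa/s ÷ 3386.39 Pa/inHg × 86400 s/day = 56640.8 inHg/day

5.66×10⁴ inHg/day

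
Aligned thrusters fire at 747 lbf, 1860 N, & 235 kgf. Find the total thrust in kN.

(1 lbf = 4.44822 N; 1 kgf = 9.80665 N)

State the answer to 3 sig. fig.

7.49 kN

747 lbf × 4.44822 = 3322.82 N
1860 N (already N)
235 kgf × 9.80665 = 2304.56 N
Combined: 3322.82 + 1860 + 2304.56 = 7487.38 N
In kN: 7487.38 / 1000 = 7.48738 kN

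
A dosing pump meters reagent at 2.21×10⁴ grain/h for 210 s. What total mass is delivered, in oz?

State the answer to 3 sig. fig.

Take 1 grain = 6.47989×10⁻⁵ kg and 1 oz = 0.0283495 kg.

2.21×10⁴ grain/h → 3.97793×10⁻⁴ kg/s
m = ṁ × t = 3.97793×10⁻⁴ × 210 = 0.0835365 kg
In oz: 0.0835365 / 0.0283495 = 2.94667 oz

2.95 oz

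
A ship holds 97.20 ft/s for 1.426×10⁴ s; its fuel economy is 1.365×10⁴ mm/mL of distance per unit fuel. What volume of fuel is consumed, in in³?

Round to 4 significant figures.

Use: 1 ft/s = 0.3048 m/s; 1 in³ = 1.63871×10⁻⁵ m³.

1889 in³

97.20 ft/s → 29.6266 m/s
d = v × t = 29.6266 × 14260 = 422475 m
1.365×10⁴ mm/mL → 1.365×10⁷ m/m³
V = d / (distance per unit fuel) = 422475 / 1.365×10⁷ = 0.0309505 m³
In in³: 0.0309505 / 1.63871×10⁻⁵ = 1888.71 in³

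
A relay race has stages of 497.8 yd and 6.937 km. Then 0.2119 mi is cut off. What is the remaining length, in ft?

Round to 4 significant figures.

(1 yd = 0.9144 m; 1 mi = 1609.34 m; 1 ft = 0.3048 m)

497.8 yd × 0.9144 = 455.188 m
6.937 km × 1000 = 6937 m
0.2119 mi × 1609.34 = 341.019 m
Result: 455.188 + 6937 − 341.019 = 7051.17 m
In ft: 7051.17 / 0.3048 = 23133.8 ft

2.313×10⁴ ft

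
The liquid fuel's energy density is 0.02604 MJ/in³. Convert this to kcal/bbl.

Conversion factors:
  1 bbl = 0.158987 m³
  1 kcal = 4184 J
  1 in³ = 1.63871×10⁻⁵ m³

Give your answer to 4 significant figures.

0.02604 MJ/in³ × 1000000 J/MJ ÷ 1.63871×10⁻⁵ m³/in³ = 1.58905×10⁹ J/m³
1.58905×10⁹ J/m³ ÷ 4184 J/kcal × 0.158987 m³/bbl = 60382 kcal/bbl

6.038×10⁴ kcal/bbl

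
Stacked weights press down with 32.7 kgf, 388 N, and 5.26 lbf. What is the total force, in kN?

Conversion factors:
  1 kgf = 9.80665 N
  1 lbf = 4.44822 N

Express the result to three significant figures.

0.732 kN

32.7 kgf × 9.80665 → 320.677 N
388 N (already N)
5.26 lbf × 4.44822 → 23.3976 N
Total: 320.677 + 388 + 23.3976 = 732.075 N
In kN: 732.075 / 1000 = 0.732075 kN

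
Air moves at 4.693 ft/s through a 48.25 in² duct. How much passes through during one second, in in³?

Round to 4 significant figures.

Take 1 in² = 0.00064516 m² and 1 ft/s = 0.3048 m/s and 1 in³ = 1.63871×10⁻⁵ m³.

4.693 ft/s × 0.3048 → 1.43043 m/s
48.25 in² × 0.00064516 → 0.031129 m²
V = v × A × t = 1.43043 m/s × 0.031129 m² × 1 s = 0.0445279 m³
0.0445279 m³ ÷ (1.63871×10⁻⁵ m³/in³) = 2717.25 in³

2717 in³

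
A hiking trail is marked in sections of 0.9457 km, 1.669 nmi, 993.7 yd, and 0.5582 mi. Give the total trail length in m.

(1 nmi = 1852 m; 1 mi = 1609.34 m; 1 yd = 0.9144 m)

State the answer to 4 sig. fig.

0.9457 km × 1000 → 945.7 m
1.669 nmi × 1852 → 3090.99 m
993.7 yd × 0.9144 → 908.639 m
0.5582 mi × 1609.34 → 898.334 m
Combined: 945.7 + 3090.99 + 908.639 + 898.334 = 5843.66 m

5844 m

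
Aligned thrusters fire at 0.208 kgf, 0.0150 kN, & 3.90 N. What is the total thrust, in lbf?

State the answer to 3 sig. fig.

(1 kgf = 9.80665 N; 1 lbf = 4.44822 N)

4.71 lbf

0.208 kgf × 9.80665 = 2.03978 N
0.0150 kN × 1000 = 15 N
3.90 N (already N)
Sum: 2.03978 + 15 + 3.9 = 20.9398 N
In lbf: 20.9398 / 4.44822 = 4.70746 lbf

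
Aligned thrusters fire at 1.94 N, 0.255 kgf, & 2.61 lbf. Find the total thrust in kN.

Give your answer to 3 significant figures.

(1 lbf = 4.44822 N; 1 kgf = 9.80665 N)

0.0161 kN

1.94 N (already N)
0.255 kgf × 9.80665 = 2.5007 N
2.61 lbf × 4.44822 = 11.6099 N
Combined: 1.94 + 2.5007 + 11.6099 = 16.0506 N
In kN: 16.0506 / 1000 = 0.0160506 kN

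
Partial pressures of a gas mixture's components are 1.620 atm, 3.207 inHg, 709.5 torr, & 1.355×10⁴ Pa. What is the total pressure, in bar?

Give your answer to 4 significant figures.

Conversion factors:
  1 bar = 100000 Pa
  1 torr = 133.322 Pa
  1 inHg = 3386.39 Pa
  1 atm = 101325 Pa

1.620 atm × 101325 = 164146 Pa
3.207 inHg × 3386.39 = 10860.2 Pa
709.5 torr × 133.322 = 94592 Pa
1.355×10⁴ Pa (already Pa)
Combined: 164146 + 10860.2 + 94592 + 13550 = 283148 Pa
In bar: 283148 / 100000 = 2.83148 bar

2.831 bar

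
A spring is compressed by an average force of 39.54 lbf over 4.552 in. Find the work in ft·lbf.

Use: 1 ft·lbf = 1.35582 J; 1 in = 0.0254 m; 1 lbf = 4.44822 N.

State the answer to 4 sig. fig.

15.00 ft·lbf

39.54 lbf × 4.44822 → 175.883 N
4.552 in × 0.0254 → 0.115621 m
W = F × d = 175.883 N × 0.115621 m = 20.3358 J
20.3358 J ÷ (1.35582 J/ft·lbf) = 14.9989 ft·lbf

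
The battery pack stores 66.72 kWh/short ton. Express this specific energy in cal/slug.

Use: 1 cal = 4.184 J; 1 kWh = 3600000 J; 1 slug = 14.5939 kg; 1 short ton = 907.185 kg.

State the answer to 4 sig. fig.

66.72 kWh/short ton × 3600000 J/kWh ÷ 907.185 kg/short ton = 264766 J/kg
264766 J/kg ÷ 4.184 J/cal × 14.5939 kg/slug = 923511 cal/slug

9.235×10⁵ cal/slug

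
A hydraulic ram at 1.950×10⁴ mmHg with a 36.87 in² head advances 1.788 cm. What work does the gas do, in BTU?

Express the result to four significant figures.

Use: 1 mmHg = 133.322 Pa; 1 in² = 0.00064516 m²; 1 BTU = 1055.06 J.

1.950×10⁴ mmHg → 2.59978×10⁶ Pa
36.87 in² → 0.023787 m²
F = P × A = 2.59978×10⁶ × 0.023787 = 61841 N
1.788 cm → 0.01788 m
W = F × d = 61841 × 0.01788 = 1105.72 J
In BTU: 1105.72 / 1055.06 = 1.04802 BTU

1.048 BTU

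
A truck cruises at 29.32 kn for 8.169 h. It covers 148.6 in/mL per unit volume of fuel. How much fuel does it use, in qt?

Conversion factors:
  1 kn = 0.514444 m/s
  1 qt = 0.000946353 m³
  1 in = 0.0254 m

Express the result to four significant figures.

29.32 kn → 15.0835 m/s
8.169 h → 29408.4 s
d = v × t = 15.0835 × 29408.4 = 443582 m
148.6 in/mL → 3.77444×10⁶ m/m³
V = d / (distance per unit fuel) = 443582 / 3.77444×10⁶ = 0.117523 m³
In qt: 0.117523 / 0.000946353 = 124.185 qt

124.2 qt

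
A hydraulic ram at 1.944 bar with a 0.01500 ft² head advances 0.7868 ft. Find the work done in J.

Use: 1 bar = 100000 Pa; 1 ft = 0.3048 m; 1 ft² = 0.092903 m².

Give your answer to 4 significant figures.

1.944 bar → 194400 Pa
0.01500 ft² → 0.00139354 m²
F = P × A = 194400 × 0.00139354 = 270.904 N
0.7868 ft → 0.239817 m
W = F × d = 270.904 × 0.239817 = 64.9674 J

64.97 J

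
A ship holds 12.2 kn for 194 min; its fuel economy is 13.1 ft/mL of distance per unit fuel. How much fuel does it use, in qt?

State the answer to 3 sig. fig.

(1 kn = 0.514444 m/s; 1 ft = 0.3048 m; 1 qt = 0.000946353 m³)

19.3 qt

12.2 kn → 6.27622 m/s
194 min → 11640 s
d = v × t = 6.27622 × 11640 = 73055.2 m
13.1 ft/mL → 3.99288×10⁶ m/m³
V = d / (distance per unit fuel) = 73055.2 / 3.99288×10⁶ = 0.0182964 m³
In qt: 0.0182964 / 0.000946353 = 19.3336 qt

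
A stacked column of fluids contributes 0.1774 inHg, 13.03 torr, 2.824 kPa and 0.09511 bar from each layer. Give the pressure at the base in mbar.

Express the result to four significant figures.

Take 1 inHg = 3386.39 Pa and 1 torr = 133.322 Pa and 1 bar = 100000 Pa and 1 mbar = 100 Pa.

0.1774 inHg × 3386.39 = 600.746 Pa
13.03 torr × 133.322 = 1737.19 Pa
2.824 kPa × 1000 = 2824 Pa
0.09511 bar × 100000 = 9511 Pa
Sum: 600.746 + 1737.19 + 2824 + 9511 = 14672.9 Pa
In mbar: 14672.9 / 100 = 146.729 mbar

146.7 mbar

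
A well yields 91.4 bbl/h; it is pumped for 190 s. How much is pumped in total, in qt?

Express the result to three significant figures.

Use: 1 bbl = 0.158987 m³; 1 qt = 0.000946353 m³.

810 qt

91.4 bbl/h → 0.0040365 m³/s
V = Q × t = 0.0040365 × 190 = 0.766935 m³
In qt: 0.766935 / 0.000946353 = 810.411 qt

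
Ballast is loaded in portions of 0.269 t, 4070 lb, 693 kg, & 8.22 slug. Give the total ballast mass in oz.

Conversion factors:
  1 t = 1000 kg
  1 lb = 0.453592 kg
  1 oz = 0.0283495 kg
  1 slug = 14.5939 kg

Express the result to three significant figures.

1.03×10⁵ oz

0.269 t × 1000 = 269 kg
4070 lb × 0.453592 = 1846.12 kg
693 kg (already kg)
8.22 slug × 14.5939 = 119.962 kg
Combined: 269 + 1846.12 + 693 + 119.962 = 2928.08 kg
In oz: 2928.08 / 0.0283495 = 103285 oz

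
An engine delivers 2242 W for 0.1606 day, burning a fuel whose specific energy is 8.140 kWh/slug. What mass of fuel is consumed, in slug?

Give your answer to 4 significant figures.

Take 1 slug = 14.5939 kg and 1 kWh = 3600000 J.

0.1606 day → 13875.8 s
E = P × t = 2242 × 13875.8 = 3.11095×10⁷ J
8.140 kWh/slug → 2.00796×10⁶ J/kg
m = E / e_s = 3.11095×10⁷ / 2.00796×10⁶ = 15.4931 kg
In slug: 15.4931 / 14.5939 = 1.06161 slug

1.062 slug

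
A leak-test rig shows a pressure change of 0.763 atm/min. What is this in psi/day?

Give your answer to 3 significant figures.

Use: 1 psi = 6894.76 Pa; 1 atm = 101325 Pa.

1.61×10⁴ psi/day

0.763 atm/min × 101325 Pa/atm ÷ 60 s/min = 1288.52 Pa/s
1288.52 Pa/s ÷ 6894.76 Pa/psi × 86400 s/day = 16146.8 psi/day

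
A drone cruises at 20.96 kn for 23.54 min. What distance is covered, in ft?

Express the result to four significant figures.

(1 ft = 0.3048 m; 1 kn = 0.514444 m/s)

20.96 kn × 0.514444 → 10.7827 m/s
23.54 min × 60 → 1412.4 s
d = v × t = 10.7827 m/s × 1412.4 s = 15229.5 m
15229.5 m ÷ (0.3048 m/ft) = 49965.6 ft

4.997×10⁴ ft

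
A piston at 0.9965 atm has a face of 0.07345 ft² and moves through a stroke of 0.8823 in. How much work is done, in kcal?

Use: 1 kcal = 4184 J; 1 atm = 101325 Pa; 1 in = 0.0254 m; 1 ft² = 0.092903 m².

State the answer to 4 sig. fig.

0.003690 kcal

0.9965 atm → 100970 Pa
0.07345 ft² → 0.00682373 m²
F = P × A = 100970 × 0.00682373 = 688.992 N
0.8823 in → 0.0224104 m
W = F × d = 688.992 × 0.0224104 = 15.4406 J
In kcal: 15.4406 / 4184 = 0.00369039 kcal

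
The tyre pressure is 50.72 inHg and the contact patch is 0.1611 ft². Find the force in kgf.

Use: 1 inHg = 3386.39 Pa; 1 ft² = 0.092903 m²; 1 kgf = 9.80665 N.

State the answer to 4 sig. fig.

50.72 inHg × 3386.39 → 171758 Pa
0.1611 ft² × 0.092903 → 0.0149667 m²
F = P × A = 171758 Pa × 0.0149667 m² = 2570.65 N
2570.65 N ÷ (9.80665 N/kgf) = 262.133 kgf

262.1 kgf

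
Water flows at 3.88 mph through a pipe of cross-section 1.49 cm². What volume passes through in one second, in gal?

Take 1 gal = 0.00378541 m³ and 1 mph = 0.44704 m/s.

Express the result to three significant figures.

0.0683 gal

3.88 mph × 0.44704 = 1.73452 m/s
1.49 cm² × 0.0001 = 1.49×10⁻⁴ m²
V = v × A × t = 1.73452 m/s × 1.49×10⁻⁴ m² × 1 s = 2.58443×10⁻⁴ m³
2.58443×10⁻⁴ m³ ÷ (0.00378541 m³/gal) = 0.0682734 gal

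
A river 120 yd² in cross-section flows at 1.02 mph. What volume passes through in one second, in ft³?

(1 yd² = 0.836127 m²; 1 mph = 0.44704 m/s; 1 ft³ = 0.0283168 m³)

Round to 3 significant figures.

1.02 mph × 0.44704 → 0.455981 m/s
120 yd² × 0.836127 → 100.335 m²
V = v × A × t = 0.455981 m/s × 100.335 m² × 1 s = 45.7509 m³
45.7509 m³ ÷ (0.0283168 m³/ft³) = 1615.68 ft³

1620 ft³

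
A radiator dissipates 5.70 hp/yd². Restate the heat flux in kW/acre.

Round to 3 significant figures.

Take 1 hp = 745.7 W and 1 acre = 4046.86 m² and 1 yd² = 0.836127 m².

5.70 hp/yd² × 745.7 W/hp ÷ 0.836127 m²/yd² = 5083.55 W/m²
5083.55 W/m² ÷ 1000 W/kW × 4046.86 m²/acre = 20572.4 kW/acre

2.06×10⁴ kW/acre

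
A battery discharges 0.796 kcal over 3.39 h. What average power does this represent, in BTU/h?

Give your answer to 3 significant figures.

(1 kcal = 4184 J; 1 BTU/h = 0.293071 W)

0.796 kcal × 4184 → 3330.46 J
3.39 h × 3600 → 12204 s
P = E / t = 3330.46 J / 12204 s = 0.272899 W
0.272899 W ÷ (0.293071 W/BTU/h) = 0.93117 BTU/h

0.931 BTU/h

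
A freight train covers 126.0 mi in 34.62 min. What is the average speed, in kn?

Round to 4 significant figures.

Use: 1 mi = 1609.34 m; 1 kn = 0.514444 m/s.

189.8 kn

126.0 mi × 1609.34 → 202777 m
34.62 min × 60 → 2077.2 s
v = d / t = 202777 m / 2077.2 s = 97.6204 m/s
97.6204 m/s ÷ (0.514444 m/s/kn) = 189.759 kn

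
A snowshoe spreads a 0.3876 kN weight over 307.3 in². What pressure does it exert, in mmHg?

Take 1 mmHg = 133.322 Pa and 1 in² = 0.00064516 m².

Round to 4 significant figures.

0.3876 kN × 1000 → 387.6 N
307.3 in² × 0.00064516 → 0.198258 m²
P = F / A = 387.6 N / 0.198258 m² = 1955.03 Pa
1955.03 Pa ÷ (133.322 Pa/mmHg) = 14.664 mmHg

14.66 mmHg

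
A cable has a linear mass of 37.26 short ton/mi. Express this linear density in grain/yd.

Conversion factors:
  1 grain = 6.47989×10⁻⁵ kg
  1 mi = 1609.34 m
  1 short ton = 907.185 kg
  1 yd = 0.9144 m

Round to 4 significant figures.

2.964×10⁵ grain/yd

37.26 short ton/mi × 907.185 kg/short ton ÷ 1609.34 m/mi = 21.0035 kg/m
21.0035 kg/m ÷ 6.47989×10⁻⁵ kg/grain × 0.9144 m/yd = 296388 grain/yd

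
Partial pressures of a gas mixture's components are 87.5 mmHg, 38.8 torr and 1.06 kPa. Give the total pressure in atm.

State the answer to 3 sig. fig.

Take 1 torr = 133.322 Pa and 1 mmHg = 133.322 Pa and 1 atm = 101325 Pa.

0.177 atm

87.5 mmHg × 133.322 = 11665.7 Pa
38.8 torr × 133.322 = 5172.89 Pa
1.06 kPa × 1000 = 1060 Pa
Combined: 11665.7 + 5172.89 + 1060 = 17898.6 Pa
In atm: 17898.6 / 101325 = 0.176645 atm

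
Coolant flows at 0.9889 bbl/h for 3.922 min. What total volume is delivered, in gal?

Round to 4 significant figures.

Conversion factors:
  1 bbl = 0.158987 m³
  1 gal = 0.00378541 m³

2.715 gal

0.9889 bbl/h → 4.36728×10⁻⁵ m³/s
3.922 min → 235.32 s
V = Q × t = 4.36728×10⁻⁵ × 235.32 = 0.0102771 m³
In gal: 0.0102771 / 0.00378541 = 2.71492 gal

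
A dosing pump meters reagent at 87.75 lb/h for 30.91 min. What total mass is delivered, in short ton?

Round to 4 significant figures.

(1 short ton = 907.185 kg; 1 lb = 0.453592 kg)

87.75 lb/h → 0.0110563 kg/s
30.91 min → 1854.6 s
m = ṁ × t = 0.0110563 × 1854.6 = 20.505 kg
In short ton: 20.505 / 907.185 = 0.0226029 short ton

0.02260 short ton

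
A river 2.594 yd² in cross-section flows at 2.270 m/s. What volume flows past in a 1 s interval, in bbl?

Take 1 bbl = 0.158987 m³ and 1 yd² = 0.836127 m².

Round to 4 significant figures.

2.594 yd² × 0.836127 = 2.16891 m²
V = v × A × t = 2.27 m/s × 2.16891 m² × 1 s = 4.92343 m³
4.92343 m³ ÷ (0.158987 m³/bbl) = 30.9675 bbl

30.97 bbl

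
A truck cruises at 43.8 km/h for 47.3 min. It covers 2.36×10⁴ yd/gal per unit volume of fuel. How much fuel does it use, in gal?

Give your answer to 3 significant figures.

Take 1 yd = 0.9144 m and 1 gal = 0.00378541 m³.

43.8 km/h → 12.1667 m/s
47.3 min → 2838 s
d = v × t = 12.1667 × 2838 = 34529.1 m
2.36×10⁴ yd/gal → 5.70079×10⁶ m/m³
V = d / (distance per unit fuel) = 34529.1 / 5.70079×10⁶ = 0.0060569 m³
In gal: 0.0060569 / 0.00378541 = 1.60006 gal

1.60 gal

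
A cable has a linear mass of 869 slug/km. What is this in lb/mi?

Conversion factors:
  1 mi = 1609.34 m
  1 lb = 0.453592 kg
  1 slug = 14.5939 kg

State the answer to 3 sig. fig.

4.50×10⁴ lb/mi

869 slug/km × 14.5939 kg/slug ÷ 1000 m/km = 12.6821 kg/m
12.6821 kg/m ÷ 0.453592 kg/lb × 1609.34 m/mi = 44996 lb/mi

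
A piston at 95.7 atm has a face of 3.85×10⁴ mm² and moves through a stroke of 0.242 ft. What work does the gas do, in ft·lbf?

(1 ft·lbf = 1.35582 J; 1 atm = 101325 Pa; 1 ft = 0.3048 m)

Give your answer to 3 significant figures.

95.7 atm → 9.6968×10⁶ Pa
3.85×10⁴ mm² → 0.0385 m²
F = P × A = 9.6968×10⁶ × 0.0385 = 373327 N
0.242 ft → 0.0737616 m
W = F × d = 373327 × 0.0737616 = 27537.2 J
In ft·lbf: 27537.2 / 1.35582 = 20310.4 ft·lbf

2.03×10⁴ ft·lbf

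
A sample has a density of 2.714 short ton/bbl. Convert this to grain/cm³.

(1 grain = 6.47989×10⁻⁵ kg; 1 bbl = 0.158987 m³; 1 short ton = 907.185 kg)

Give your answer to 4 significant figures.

2.714 short ton/bbl × 907.185 kg/short ton ÷ 0.158987 m³/bbl = 15486.2 kg/m³
15486.2 kg/m³ ÷ 6.47989×10⁻⁵ kg/grain × 10⁻⁶ m³/cm³ = 238.989 grain/cm³

239.0 grain/cm³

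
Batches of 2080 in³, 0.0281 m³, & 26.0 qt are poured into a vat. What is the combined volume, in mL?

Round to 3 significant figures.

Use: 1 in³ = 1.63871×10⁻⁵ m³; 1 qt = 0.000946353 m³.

2080 in³ × 1.63871×10⁻⁵ = 0.0340852 m³
0.0281 m³ (already m³)
26.0 qt × 0.000946353 = 0.0246052 m³
Sum: 0.0340852 + 0.0281 + 0.0246052 = 0.0867904 m³
In mL: 0.0867904 / 10⁻⁶ = 86790.4 mL

8.68×10⁴ mL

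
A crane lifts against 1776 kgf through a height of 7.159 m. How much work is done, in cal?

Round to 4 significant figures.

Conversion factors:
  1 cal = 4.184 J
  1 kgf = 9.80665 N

1776 kgf × 9.80665 = 17416.6 N
W = F × d = 17416.6 N × 7.159 m = 124685 J
124685 J ÷ (4.184 J/cal) = 29800.4 cal

2.980×10⁴ cal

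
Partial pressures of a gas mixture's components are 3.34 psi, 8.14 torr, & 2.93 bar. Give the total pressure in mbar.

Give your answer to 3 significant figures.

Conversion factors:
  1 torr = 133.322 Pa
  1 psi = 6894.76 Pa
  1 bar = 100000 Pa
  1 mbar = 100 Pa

3.34 psi × 6894.76 = 23028.5 Pa
8.14 torr × 133.322 = 1085.24 Pa
2.93 bar × 100000 = 293000 Pa
Sum: 23028.5 + 1085.24 + 293000 = 317114 Pa
In mbar: 317114 / 100 = 3171.14 mbar

3170 mbar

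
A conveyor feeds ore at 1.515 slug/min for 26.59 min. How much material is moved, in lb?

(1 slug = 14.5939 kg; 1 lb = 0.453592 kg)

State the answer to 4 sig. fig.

1296 lb

1.515 slug/min → 0.368496 kg/s
26.59 min → 1595.4 s
m = ṁ × t = 0.368496 × 1595.4 = 587.899 kg
In lb: 587.899 / 0.453592 = 1296.1 lb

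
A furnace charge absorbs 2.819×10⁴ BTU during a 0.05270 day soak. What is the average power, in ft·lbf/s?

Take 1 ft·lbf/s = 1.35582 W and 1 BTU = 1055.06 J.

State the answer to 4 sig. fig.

2.819×10⁴ BTU × 1055.06 = 2.97421×10⁷ J
0.05270 day × 86400 = 4553.28 s
P = E / t = 2.97421×10⁷ J / 4553.28 s = 6532.02 W
6532.02 W ÷ (1.35582 W/ft·lbf/s) = 4817.76 ft·lbf/s

4818 ft·lbf/s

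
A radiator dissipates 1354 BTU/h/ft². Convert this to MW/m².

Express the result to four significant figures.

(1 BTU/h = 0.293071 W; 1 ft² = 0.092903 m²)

1354 BTU/h/ft² × 0.293071 W/BTU/h ÷ 0.092903 m²/ft² = 4271.32 W/m²
4271.32 W/m² ÷ 1000000 W/MW = 0.00427132 MW/m²

0.004271 MW/m²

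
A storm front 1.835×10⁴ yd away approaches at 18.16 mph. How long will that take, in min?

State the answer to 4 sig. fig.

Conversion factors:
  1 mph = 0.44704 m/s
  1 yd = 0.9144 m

34.45 min

1.835×10⁴ yd × 0.9144 = 16779.2 m
18.16 mph × 0.44704 = 8.11825 m/s
t = d / v = 16779.2 m / 8.11825 m/s = 2066.85 s
2066.85 s ÷ (60 s/min) = 34.4475 min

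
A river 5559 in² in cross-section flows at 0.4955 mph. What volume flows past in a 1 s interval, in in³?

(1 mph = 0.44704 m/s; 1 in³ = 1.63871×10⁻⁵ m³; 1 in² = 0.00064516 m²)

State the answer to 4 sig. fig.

0.4955 mph × 0.44704 = 0.221508 m/s
5559 in² × 0.00064516 = 3.58644 m²
V = v × A × t = 0.221508 m/s × 3.58644 m² × 1 s = 0.794425 m³
0.794425 m³ ÷ (1.63871×10⁻⁵ m³/in³) = 48478.7 in³

4.848×10⁴ in³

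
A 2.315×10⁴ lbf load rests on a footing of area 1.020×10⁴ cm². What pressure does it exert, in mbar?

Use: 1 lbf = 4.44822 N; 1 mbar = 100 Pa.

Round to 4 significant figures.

2.315×10⁴ lbf × 4.44822 → 102976 N
1.020×10⁴ cm² × 0.0001 → 1.02 m²
P = F / A = 102976 N / 1.02 m² = 100957 Pa
100957 Pa ÷ (100 Pa/mbar) = 1009.57 mbar

1010 mbar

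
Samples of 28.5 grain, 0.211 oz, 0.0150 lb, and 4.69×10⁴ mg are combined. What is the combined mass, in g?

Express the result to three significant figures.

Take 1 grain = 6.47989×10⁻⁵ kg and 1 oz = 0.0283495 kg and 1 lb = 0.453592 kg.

61.5 g

28.5 grain × 6.47989×10⁻⁵ → 0.00184677 kg
0.211 oz × 0.0283495 → 0.00598174 kg
0.0150 lb × 0.453592 → 0.00680388 kg
4.69×10⁴ mg × 10⁻⁶ → 0.0469 kg
Sum: 0.00184677 + 0.00598174 + 0.00680388 + 0.0469 = 0.0615324 kg
In g: 0.0615324 / 0.001 = 61.5324 g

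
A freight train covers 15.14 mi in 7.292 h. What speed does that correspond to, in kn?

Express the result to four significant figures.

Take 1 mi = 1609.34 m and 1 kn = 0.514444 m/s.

1.804 kn

15.14 mi × 1609.34 → 24365.4 m
7.292 h × 3600 → 26251.2 s
v = d / t = 24365.4 m / 26251.2 s = 0.928163 m/s
0.928163 m/s ÷ (0.514444 m/s/kn) = 1.80421 kn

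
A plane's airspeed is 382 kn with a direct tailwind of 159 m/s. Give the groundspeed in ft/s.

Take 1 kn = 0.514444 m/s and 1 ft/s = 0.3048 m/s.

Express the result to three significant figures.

1170 ft/s

382 kn × 0.514444 → 196.518 m/s
159 m/s (already m/s)
Combined: 196.518 + 159 = 355.518 m/s
In ft/s: 355.518 / 0.3048 = 1166.4 ft/s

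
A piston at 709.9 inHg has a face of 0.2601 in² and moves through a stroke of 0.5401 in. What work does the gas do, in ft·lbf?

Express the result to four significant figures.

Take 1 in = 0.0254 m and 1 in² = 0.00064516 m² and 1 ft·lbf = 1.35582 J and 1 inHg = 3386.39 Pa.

709.9 inHg → 2.404×10⁶ Pa
0.2601 in² → 1.67806×10⁻⁴ m²
F = P × A = 2.404×10⁶ × 1.67806×10⁻⁴ = 403.406 N
0.5401 in → 0.0137185 m
W = F × d = 403.406 × 0.0137185 = 5.53413 J
In ft·lbf: 5.53413 / 1.35582 = 4.08176 ft·lbf

4.082 ft·lbf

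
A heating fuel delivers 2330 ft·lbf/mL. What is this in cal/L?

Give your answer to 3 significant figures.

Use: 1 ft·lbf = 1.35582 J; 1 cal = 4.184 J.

2330 ft·lbf/mL × 1.35582 J/ft·lbf ÷ 10⁻⁶ m³/mL = 3.15906×10⁹ J/m³
3.15906×10⁹ J/m³ ÷ 4.184 J/cal × 0.001 m³/L = 755033 cal/L

7.55×10⁵ cal/L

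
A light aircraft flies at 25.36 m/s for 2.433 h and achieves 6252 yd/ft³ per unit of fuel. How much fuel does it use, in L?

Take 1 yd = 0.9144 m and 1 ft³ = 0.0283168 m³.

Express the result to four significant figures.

1100 L

2.433 h → 8758.8 s
d = v × t = 25.36 × 8758.8 = 222123 m
6252 yd/ft³ → 201888 m/m³
V = d / (distance per unit fuel) = 222123 / 201888 = 1.10023 m³
In L: 1.10023 / 0.001 = 1100.23 L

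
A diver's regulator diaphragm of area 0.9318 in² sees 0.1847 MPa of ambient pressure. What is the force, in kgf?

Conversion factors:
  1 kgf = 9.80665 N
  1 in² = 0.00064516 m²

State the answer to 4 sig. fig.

0.1847 MPa × 1000000 → 184700 Pa
0.9318 in² × 0.00064516 → 6.0116×10⁻⁴ m²
F = P × A = 184700 Pa × 6.0116×10⁻⁴ m² = 111.034 N
111.034 N ÷ (9.80665 N/kgf) = 11.3223 kgf

11.32 kgf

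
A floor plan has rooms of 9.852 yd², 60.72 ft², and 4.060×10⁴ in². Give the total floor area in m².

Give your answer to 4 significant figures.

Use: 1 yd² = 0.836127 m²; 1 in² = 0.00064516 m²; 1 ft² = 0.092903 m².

40.07 m²

9.852 yd² × 0.836127 = 8.23752 m²
60.72 ft² × 0.092903 = 5.64107 m²
4.060×10⁴ in² × 0.00064516 = 26.1935 m²
Combined: 8.23752 + 5.64107 + 26.1935 = 40.0721 m²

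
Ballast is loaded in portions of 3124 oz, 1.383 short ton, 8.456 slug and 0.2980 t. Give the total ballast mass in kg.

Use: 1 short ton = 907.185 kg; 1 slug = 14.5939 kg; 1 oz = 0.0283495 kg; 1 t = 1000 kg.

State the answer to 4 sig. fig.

3124 oz × 0.0283495 = 88.5638 kg
1.383 short ton × 907.185 = 1254.64 kg
8.456 slug × 14.5939 = 123.406 kg
0.2980 t × 1000 = 298 kg
Total: 88.5638 + 1254.64 + 123.406 + 298 = 1764.61 kg

1765 kg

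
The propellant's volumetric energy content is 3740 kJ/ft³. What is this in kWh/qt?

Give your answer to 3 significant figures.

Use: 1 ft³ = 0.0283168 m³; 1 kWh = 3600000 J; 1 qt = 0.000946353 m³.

3740 kJ/ft³ × 1000 J/kJ ÷ 0.0283168 m³/ft³ = 1.32077×10⁸ J/m³
1.32077×10⁸ J/m³ ÷ 3600000 J/kWh × 0.000946353 m³/qt = 0.0347199 kWh/qt

0.0347 kWh/qt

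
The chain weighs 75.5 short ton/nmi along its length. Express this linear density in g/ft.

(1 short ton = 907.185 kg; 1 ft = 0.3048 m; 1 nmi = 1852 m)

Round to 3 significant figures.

75.5 short ton/nmi × 907.185 kg/short ton ÷ 1852 m/nmi = 36.983 kg/m
36.983 kg/m ÷ 0.001 kg/g × 0.3048 m/ft = 11272.4 g/ft

1.13×10⁴ g/ft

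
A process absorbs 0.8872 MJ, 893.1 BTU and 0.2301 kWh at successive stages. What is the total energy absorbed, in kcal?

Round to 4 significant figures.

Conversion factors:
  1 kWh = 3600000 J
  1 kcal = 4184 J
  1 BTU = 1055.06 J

635.2 kcal

0.8872 MJ × 1000000 → 887200 J
893.1 BTU × 1055.06 → 942274 J
0.2301 kWh × 3600000 → 828360 J
Sum: 887200 + 942274 + 828360 = 2.65783×10⁶ J
In kcal: 2.65783×10⁶ / 4184 = 635.237 kcal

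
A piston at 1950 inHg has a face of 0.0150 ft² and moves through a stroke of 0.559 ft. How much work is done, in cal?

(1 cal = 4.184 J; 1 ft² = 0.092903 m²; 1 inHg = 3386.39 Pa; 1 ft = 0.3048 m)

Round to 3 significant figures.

1950 inHg → 6.60346×10⁶ Pa
0.0150 ft² → 0.00139354 m²
F = P × A = 6.60346×10⁶ × 0.00139354 = 9202.19 N
0.559 ft → 0.170383 m
W = F × d = 9202.19 × 0.170383 = 1567.9 J
In cal: 1567.9 / 4.184 = 374.737 cal

375 cal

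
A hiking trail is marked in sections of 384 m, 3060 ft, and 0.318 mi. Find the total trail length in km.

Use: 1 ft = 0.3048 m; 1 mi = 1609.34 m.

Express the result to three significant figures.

384 m (already m)
3060 ft × 0.3048 = 932.688 m
0.318 mi × 1609.34 = 511.77 m
Total: 384 + 932.688 + 511.77 = 1828.46 m
In km: 1828.46 / 1000 = 1.82846 km

1.83 km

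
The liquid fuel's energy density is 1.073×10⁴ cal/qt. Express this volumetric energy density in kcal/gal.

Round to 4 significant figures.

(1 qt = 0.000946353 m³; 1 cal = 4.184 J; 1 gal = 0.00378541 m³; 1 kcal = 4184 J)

1.073×10⁴ cal/qt × 4.184 J/cal ÷ 0.000946353 m³/qt = 4.74393×10⁷ J/m³
4.74393×10⁷ J/m³ ÷ 4184 J/kcal × 0.00378541 m³/gal = 42.92 kcal/gal

42.92 kcal/gal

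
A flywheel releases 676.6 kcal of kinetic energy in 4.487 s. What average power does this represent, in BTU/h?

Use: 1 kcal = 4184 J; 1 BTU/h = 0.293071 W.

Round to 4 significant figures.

676.6 kcal × 4184 → 2.83089×10⁶ J
P = E / t = 2.83089×10⁶ J / 4.487 s = 630909 W
630909 W ÷ (0.293071 W/BTU/h) = 2.15275×10⁶ BTU/h

2.153×10⁶ BTU/h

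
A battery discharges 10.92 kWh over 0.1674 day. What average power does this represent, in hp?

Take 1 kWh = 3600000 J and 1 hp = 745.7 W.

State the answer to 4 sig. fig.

3.645 hp

10.92 kWh × 3600000 = 3.9312×10⁷ J
0.1674 day × 86400 = 14463.4 s
P = E / t = 3.9312×10⁷ J / 14463.4 s = 2718.03 W
2718.03 W ÷ (745.7 W/hp) = 3.64494 hp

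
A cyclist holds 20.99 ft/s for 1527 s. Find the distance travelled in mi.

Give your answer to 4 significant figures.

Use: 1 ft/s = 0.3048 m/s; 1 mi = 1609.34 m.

6.070 mi

20.99 ft/s × 0.3048 → 6.39775 m/s
d = v × t = 6.39775 m/s × 1527 s = 9769.36 m
9769.36 m ÷ (1609.34 m/mi) = 6.07041 mi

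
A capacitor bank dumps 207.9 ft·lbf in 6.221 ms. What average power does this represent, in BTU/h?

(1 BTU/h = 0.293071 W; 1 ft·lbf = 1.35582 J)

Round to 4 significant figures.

207.9 ft·lbf × 1.35582 = 281.875 J
6.221 ms × 0.001 = 0.006221 s
P = E / t = 281.875 J / 0.006221 s = 45310.2 W
45310.2 W ÷ (0.293071 W/BTU/h) = 154605 BTU/h

1.546×10⁵ BTU/h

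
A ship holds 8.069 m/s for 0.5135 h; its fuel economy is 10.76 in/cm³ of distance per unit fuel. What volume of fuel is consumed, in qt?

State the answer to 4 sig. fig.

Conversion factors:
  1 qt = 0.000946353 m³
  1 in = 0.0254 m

0.5135 h → 1848.6 s
d = v × t = 8.069 × 1848.6 = 14916.4 m
10.76 in/cm³ → 273304 m/m³
V = d / (distance per unit fuel) = 14916.4 / 273304 = 0.0545781 m³
In qt: 0.0545781 / 0.000946353 = 57.672 qt

57.67 qt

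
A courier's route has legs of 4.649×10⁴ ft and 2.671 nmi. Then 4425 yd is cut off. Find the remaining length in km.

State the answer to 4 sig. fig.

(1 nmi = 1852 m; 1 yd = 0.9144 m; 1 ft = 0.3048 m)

15.07 km

4.649×10⁴ ft × 0.3048 = 14170.2 m
2.671 nmi × 1852 = 4946.69 m
4425 yd × 0.9144 = 4046.22 m
Sum: 14170.2 + 4946.69 − 4046.22 = 15070.7 m
In km: 15070.7 / 1000 = 15.0707 km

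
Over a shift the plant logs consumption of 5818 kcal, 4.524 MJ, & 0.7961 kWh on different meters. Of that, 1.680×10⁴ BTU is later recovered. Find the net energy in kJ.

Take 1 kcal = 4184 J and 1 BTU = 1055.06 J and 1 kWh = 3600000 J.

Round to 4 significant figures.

1.401×10⁴ kJ

5818 kcal × 4184 = 2.43425×10⁷ J
4.524 MJ × 1000000 = 4.524×10⁶ J
0.7961 kWh × 3600000 = 2.86596×10⁶ J
1.680×10⁴ BTU × 1055.06 = 1.7725×10⁷ J
Net: 2.43425×10⁷ + 4.524×10⁶ + 2.86596×10⁶ − 1.7725×10⁷ = 1.40075×10⁷ J
In kJ: 1.40075×10⁷ / 1000 = 14007.5 kJ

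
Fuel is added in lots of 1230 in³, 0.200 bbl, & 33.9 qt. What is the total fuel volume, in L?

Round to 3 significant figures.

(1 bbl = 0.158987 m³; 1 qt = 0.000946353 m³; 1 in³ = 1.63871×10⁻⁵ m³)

1230 in³ × 1.63871×10⁻⁵ = 0.0201561 m³
0.200 bbl × 0.158987 = 0.0317974 m³
33.9 qt × 0.000946353 = 0.0320814 m³
Sum: 0.0201561 + 0.0317974 + 0.0320814 = 0.0840349 m³
In L: 0.0840349 / 0.001 = 84.0349 L

84.0 L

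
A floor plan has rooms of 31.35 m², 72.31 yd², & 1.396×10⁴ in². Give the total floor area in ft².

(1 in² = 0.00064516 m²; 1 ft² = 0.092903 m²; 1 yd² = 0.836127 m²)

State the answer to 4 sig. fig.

1085 ft²

31.35 m² (already m²)
72.31 yd² × 0.836127 = 60.4603 m²
1.396×10⁴ in² × 0.00064516 = 9.00643 m²
Sum: 31.35 + 60.4603 + 9.00643 = 100.817 m²
In ft²: 100.817 / 0.092903 = 1085.19 ft²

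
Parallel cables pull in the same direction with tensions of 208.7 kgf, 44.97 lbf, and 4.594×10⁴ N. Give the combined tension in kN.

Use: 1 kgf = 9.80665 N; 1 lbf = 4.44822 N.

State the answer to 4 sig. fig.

208.7 kgf × 9.80665 = 2046.65 N
44.97 lbf × 4.44822 = 200.036 N
4.594×10⁴ N (already N)
Sum: 2046.65 + 200.036 + 45940 = 48186.7 N
In kN: 48186.7 / 1000 = 48.1867 kN

48.19 kN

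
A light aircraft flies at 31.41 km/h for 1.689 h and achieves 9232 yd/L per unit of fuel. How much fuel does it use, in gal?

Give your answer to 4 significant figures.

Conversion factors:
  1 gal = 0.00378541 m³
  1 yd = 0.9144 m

31.41 km/h → 8.725 m/s
1.689 h → 6080.4 s
d = v × t = 8.725 × 6080.4 = 53051.5 m
9232 yd/L → 8.44174×10⁶ m/m³
V = d / (distance per unit fuel) = 53051.5 / 8.44174×10⁶ = 0.00628443 m³
In gal: 0.00628443 / 0.00378541 = 1.66017 gal

1.660 gal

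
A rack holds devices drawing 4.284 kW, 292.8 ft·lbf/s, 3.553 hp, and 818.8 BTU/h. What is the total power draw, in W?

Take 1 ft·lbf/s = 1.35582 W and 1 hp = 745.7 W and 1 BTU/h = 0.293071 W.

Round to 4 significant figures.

7570 W

4.284 kW × 1000 = 4284 W
292.8 ft·lbf/s × 1.35582 = 396.984 W
3.553 hp × 745.7 = 2649.47 W
818.8 BTU/h × 0.293071 = 239.967 W
Total: 4284 + 396.984 + 2649.47 + 239.967 = 7570.42 W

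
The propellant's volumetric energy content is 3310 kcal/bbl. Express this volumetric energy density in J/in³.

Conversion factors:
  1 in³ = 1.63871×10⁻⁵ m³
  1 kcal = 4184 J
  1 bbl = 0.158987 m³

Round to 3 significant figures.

3310 kcal/bbl × 4184 J/kcal ÷ 0.158987 m³/bbl = 8.7108×10⁷ J/m³
8.7108×10⁷ J/m³ × 1.63871×10⁻⁵ m³/in³ = 1427.45 J/in³

1430 J/in³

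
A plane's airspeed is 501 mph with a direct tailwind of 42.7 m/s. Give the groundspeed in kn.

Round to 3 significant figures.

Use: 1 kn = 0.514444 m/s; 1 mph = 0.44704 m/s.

501 mph × 0.44704 = 223.967 m/s
42.7 m/s (already m/s)
Sum: 223.967 + 42.7 = 266.667 m/s
In kn: 266.667 / 0.514444 = 518.36 kn

518 kn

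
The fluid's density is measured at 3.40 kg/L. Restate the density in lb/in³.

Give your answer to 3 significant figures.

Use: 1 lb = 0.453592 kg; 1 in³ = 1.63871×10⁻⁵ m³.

3.40 kg/L ÷ 0.001 m³/L = 3400 kg/m³
3400 kg/m³ ÷ 0.453592 kg/lb × 1.63871×10⁻⁵ m³/in³ = 0.122833 lb/in³

0.123 lb/in³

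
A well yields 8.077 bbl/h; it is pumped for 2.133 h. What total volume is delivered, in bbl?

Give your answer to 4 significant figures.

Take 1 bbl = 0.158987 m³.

17.23 bbl

8.077 bbl/h → 3.56705×10⁻⁴ m³/s
2.133 h → 7678.8 s
V = Q × t = 3.56705×10⁻⁴ × 7678.8 = 2.73907 m³
In bbl: 2.73907 / 0.158987 = 17.2283 bbl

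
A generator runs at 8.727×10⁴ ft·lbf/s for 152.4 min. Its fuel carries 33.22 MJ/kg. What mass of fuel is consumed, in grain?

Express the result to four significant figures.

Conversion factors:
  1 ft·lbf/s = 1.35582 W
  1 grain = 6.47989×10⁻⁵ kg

5.026×10⁵ grain

8.727×10⁴ ft·lbf/s → 118322 W
152.4 min → 9144 s
E = P × t = 118322 × 9144 = 1.08194×10⁹ J
33.22 MJ/kg → 3.322×10⁷ J/kg
m = E / e_s = 1.08194×10⁹ / 3.322×10⁷ = 32.5689 kg
In grain: 32.5689 / 6.47989×10⁻⁵ = 502615 grain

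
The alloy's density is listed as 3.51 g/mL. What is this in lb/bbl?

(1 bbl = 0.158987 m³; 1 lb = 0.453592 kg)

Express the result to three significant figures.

3.51 g/mL × 0.001 kg/g ÷ 10⁻⁶ m³/mL = 3510 kg/m³
3510 kg/m³ ÷ 0.453592 kg/lb × 0.158987 m³/bbl = 1230.28 lb/bbl

1230 lb/bbl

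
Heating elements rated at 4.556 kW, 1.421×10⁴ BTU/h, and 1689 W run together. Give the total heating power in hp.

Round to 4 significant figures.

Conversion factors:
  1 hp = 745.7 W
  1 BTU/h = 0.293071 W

4.556 kW × 1000 = 4556 W
1.421×10⁴ BTU/h × 0.293071 = 4164.54 W
1689 W (already W)
Total: 4556 + 4164.54 + 1689 = 10409.5 W
In hp: 10409.5 / 745.7 = 13.9594 hp

13.96 hp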